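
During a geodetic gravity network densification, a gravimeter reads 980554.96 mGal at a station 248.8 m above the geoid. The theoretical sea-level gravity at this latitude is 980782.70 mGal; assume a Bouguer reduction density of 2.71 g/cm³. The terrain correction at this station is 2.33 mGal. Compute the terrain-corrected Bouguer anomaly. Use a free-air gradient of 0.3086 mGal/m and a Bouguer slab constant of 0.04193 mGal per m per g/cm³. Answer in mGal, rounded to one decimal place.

-176.9

Free-air correction = 0.3086 × 248.8 = 76.78 mGal
Free-air anomaly = 980554.96 − 980782.70 + (76.78) = -150.96 mGal
Bouguer slab correction = 0.04193 × 2.71 × 248.8 = 28.27 mGal
Simple Bouguer anomaly = -150.96 − (28.27) = -179.23 mGal
Complete Bouguer anomaly = -179.23 + 2.33 = -176.90 mGal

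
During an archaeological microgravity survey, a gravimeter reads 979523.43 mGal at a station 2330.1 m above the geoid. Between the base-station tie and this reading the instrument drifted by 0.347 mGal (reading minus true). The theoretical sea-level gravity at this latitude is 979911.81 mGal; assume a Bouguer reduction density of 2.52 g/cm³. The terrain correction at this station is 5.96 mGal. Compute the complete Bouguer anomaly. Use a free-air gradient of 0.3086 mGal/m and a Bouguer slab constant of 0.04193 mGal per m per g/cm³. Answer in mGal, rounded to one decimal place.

Drift-corrected reading = 979523.43 − (0.347) = 979523.083 mGal
Free-air correction = 0.3086 × 2330.1 = 719.07 mGal
Free-air anomaly = 979523.083 − 979911.81 + (719.07) = 330.343 mGal
Bouguer slab correction = 0.04193 × 2.52 × 2330.1 = 246.21 mGal
Simple Bouguer anomaly = 330.343 − (246.21) = 84.133 mGal
Complete Bouguer anomaly = 84.133 + 5.96 = 90.093 mGal

90.1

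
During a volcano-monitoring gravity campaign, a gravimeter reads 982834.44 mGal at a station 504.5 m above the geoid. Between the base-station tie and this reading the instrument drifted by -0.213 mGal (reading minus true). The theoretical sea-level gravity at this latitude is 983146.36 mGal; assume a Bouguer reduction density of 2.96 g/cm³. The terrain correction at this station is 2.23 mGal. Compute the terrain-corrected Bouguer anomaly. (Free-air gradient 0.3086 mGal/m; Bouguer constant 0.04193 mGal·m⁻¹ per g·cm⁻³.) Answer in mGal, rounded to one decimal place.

Drift-corrected reading = 982834.44 − (-0.213) = 982834.653 mGal
Free-air correction = 0.3086 × 504.5 = 155.69 mGal
Free-air anomaly = 982834.653 − 983146.36 + (155.69) = -156.017 mGal
Bouguer slab correction = 0.04193 × 2.96 × 504.5 = 62.61 mGal
Simple Bouguer anomaly = -156.017 − (62.61) = -218.627 mGal
Complete Bouguer anomaly = -218.627 + 2.23 = -216.397 mGal

-216.4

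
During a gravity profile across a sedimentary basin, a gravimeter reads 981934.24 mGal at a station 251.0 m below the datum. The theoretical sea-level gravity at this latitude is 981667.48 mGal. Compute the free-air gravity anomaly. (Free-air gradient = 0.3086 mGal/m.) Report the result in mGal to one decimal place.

189.3

Free-air correction = 0.3086 × -251.0 = -77.46 mGal
Free-air anomaly = 981934.24 − 981667.48 + (-77.46) = 189.30 mGal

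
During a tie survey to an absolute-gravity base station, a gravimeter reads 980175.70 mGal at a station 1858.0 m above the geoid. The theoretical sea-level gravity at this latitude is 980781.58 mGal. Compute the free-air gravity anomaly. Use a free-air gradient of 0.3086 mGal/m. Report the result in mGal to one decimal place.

-32.5

Free-air correction = 0.3086 × 1858.0 = 573.38 mGal
Free-air anomaly = 980175.70 − 980781.58 + (573.38) = -32.50 mGal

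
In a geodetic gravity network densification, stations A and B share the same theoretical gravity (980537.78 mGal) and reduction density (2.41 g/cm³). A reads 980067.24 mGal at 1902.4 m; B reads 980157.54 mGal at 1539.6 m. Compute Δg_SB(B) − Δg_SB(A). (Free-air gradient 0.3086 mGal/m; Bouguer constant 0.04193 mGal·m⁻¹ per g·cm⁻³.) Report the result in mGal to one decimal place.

Δg_SB(A) = 980067.24 − 980537.78 + 0.3086×1902.4 − 0.04193×2.41×1902.4 = -75.70 mGal
Δg_SB(B) = 980157.54 − 980537.78 + 0.3086×1539.6 − 0.04193×2.41×1539.6 = -60.70 mGal
Difference = -60.70 − (-75.70) = 15.00 mGal

15.0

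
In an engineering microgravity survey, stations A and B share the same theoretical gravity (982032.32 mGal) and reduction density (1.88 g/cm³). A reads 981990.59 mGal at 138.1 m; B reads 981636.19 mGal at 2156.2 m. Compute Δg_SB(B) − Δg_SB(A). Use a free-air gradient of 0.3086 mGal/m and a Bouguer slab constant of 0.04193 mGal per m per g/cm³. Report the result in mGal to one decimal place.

109.3

Δg_SB(A) = 981990.59 − 982032.32 + 0.3086×138.1 − 0.04193×1.88×138.1 = -10.00 mGal
Δg_SB(B) = 981636.19 − 982032.32 + 0.3086×2156.2 − 0.04193×1.88×2156.2 = 99.30 mGal
Difference = 99.30 − (-10.00) = 109.30 mGal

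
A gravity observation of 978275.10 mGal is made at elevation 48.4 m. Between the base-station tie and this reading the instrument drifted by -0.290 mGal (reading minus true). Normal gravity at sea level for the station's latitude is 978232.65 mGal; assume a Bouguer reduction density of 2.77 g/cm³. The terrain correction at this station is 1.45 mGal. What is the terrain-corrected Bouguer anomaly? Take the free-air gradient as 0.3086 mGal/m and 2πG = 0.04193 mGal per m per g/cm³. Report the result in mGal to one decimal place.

53.5

Drift-corrected reading = 978275.10 − (-0.290) = 978275.390 mGal
Free-air correction = 0.3086 × 48.4 = 14.94 mGal
Free-air anomaly = 978275.390 − 978232.65 + (14.94) = 57.680 mGal
Bouguer slab correction = 0.04193 × 2.77 × 48.4 = 5.62 mGal
Simple Bouguer anomaly = 57.680 − (5.62) = 52.060 mGal
Complete Bouguer anomaly = 52.060 + 1.45 = 53.510 mGal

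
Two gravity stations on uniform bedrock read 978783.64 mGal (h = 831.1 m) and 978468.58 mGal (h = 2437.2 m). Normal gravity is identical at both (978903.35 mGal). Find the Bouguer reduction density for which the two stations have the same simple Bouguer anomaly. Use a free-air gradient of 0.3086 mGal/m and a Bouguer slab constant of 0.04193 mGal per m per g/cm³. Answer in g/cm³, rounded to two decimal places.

2.68

Δg_obs = 978468.58 − 978783.64 = -315.06 mGal over Δh = 2437.2 − 831.1 = 1606.1 m
Equal Bouguer anomalies ⇒ Δg_obs + (0.3086 − 0.04193ρ)·Δh = 0
0.3086 − 0.04193ρ = −Δg_obs/Δh = 0.19616
ρ = (0.3086 − 0.19616) / 0.04193 = 2.68 g/cm³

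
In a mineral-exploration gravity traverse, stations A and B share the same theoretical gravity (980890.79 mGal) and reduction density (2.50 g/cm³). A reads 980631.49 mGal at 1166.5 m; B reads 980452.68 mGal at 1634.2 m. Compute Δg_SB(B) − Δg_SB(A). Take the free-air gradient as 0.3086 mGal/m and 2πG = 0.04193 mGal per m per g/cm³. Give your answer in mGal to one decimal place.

Δg_SB(A) = 980631.49 − 980890.79 + 0.3086×1166.5 − 0.04193×2.50×1166.5 = -21.60 mGal
Δg_SB(B) = 980452.68 − 980890.79 + 0.3086×1634.2 − 0.04193×2.50×1634.2 = -105.10 mGal
Difference = -105.10 − (-21.60) = -83.50 mGal

-83.5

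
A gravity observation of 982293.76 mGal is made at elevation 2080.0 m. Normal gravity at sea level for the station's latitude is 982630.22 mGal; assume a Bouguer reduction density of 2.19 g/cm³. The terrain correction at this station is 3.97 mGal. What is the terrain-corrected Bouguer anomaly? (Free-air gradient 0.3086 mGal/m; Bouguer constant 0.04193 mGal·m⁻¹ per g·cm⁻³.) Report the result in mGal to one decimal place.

Free-air correction = 0.3086 × 2080.0 = 641.89 mGal
Free-air anomaly = 982293.76 − 982630.22 + (641.89) = 305.43 mGal
Bouguer slab correction = 0.04193 × 2.19 × 2080.0 = 191.00 mGal
Simple Bouguer anomaly = 305.43 − (191.00) = 114.43 mGal
Complete Bouguer anomaly = 114.43 + 3.97 = 118.40 mGal

118.4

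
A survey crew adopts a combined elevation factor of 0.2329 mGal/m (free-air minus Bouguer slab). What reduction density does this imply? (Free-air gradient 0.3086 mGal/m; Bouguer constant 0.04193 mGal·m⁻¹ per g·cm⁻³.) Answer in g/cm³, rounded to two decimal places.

0.2329 = 0.3086 − 0.04193 × ρ
ρ = (0.3086 − 0.2329) / 0.04193 = 1.81 g/cm³

1.81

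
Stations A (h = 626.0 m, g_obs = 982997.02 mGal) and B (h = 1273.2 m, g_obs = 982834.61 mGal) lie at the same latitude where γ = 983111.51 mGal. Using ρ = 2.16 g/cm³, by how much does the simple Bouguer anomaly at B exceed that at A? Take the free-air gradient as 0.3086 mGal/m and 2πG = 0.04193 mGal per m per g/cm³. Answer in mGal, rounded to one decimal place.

Δg_SB(A) = 982997.02 − 983111.51 + 0.3086×626.0 − 0.04193×2.16×626.0 = 22.00 mGal
Δg_SB(B) = 982834.61 − 983111.51 + 0.3086×1273.2 − 0.04193×2.16×1273.2 = 0.70 mGal
Difference = 0.70 − (22.00) = -21.30 mGal

-21.3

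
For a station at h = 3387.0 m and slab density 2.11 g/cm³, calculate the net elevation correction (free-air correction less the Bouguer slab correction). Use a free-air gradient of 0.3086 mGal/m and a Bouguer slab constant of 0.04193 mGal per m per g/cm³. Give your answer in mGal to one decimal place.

745.6

Combined gradient = 0.3086 − 0.04193 × 2.11 = 0.2201277 mGal/m
Combined elevation correction = 0.2201277 × 3387.0 = 745.6 mGal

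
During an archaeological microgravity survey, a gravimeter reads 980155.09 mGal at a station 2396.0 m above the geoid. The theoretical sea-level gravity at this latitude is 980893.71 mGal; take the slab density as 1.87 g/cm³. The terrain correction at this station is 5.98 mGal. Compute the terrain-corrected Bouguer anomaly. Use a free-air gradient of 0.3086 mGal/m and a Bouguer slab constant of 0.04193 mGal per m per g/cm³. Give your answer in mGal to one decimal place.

Free-air correction = 0.3086 × 2396.0 = 739.41 mGal
Free-air anomaly = 980155.09 − 980893.71 + (739.41) = 0.79 mGal
Bouguer slab correction = 0.04193 × 1.87 × 2396.0 = 187.87 mGal
Simple Bouguer anomaly = 0.79 − (187.87) = -187.08 mGal
Complete Bouguer anomaly = -187.08 + 5.98 = -181.10 mGal

-181.1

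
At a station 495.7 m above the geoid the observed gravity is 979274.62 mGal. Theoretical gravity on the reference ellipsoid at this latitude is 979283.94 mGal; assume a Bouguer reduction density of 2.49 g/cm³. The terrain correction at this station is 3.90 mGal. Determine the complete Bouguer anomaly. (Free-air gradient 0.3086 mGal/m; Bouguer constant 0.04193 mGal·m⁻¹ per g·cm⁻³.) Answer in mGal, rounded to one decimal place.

Free-air correction = 0.3086 × 495.7 = 152.97 mGal
Free-air anomaly = 979274.62 − 979283.94 + (152.97) = 143.65 mGal
Bouguer slab correction = 0.04193 × 2.49 × 495.7 = 51.75 mGal
Simple Bouguer anomaly = 143.65 − (51.75) = 91.90 mGal
Complete Bouguer anomaly = 91.90 + 3.90 = 95.80 mGal

95.8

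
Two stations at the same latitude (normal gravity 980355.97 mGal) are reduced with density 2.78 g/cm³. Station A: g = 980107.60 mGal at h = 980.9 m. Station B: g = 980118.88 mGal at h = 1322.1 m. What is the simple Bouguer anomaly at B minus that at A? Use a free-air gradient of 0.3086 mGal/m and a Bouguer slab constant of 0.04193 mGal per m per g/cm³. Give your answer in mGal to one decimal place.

76.8

Δg_SB(A) = 980107.60 − 980355.97 + 0.3086×980.9 − 0.04193×2.78×980.9 = -60.00 mGal
Δg_SB(B) = 980118.88 − 980355.97 + 0.3086×1322.1 − 0.04193×2.78×1322.1 = 16.80 mGal
Difference = 16.80 − (-60.00) = 76.80 mGal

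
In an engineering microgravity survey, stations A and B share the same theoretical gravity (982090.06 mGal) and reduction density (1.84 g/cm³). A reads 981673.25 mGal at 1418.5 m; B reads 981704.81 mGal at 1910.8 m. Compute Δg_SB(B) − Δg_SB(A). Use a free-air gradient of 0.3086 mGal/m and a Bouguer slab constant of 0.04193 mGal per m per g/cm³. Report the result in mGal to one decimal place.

Δg_SB(A) = 981673.25 − 982090.06 + 0.3086×1418.5 − 0.04193×1.84×1418.5 = -88.50 mGal
Δg_SB(B) = 981704.81 − 982090.06 + 0.3086×1910.8 − 0.04193×1.84×1910.8 = 57.00 mGal
Difference = 57.00 − (-88.50) = 145.50 mGal

145.5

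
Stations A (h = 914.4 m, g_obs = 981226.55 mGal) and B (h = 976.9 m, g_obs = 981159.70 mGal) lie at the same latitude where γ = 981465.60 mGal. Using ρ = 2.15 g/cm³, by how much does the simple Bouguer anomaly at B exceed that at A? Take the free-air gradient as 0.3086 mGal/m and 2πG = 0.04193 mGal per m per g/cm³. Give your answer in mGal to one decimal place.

-53.2

Δg_SB(A) = 981226.55 − 981465.60 + 0.3086×914.4 − 0.04193×2.15×914.4 = -39.30 mGal
Δg_SB(B) = 981159.70 − 981465.60 + 0.3086×976.9 − 0.04193×2.15×976.9 = -92.50 mGal
Difference = -92.50 − (-39.30) = -53.20 mGal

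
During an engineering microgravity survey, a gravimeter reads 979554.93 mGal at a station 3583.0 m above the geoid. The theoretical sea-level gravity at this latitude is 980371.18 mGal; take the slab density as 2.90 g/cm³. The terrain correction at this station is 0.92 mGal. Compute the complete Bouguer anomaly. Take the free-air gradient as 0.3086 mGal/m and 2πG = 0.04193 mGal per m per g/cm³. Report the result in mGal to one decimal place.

-145.3

Free-air correction = 0.3086 × 3583.0 = 1105.71 mGal
Free-air anomaly = 979554.93 − 980371.18 + (1105.71) = 289.46 mGal
Bouguer slab correction = 0.04193 × 2.90 × 3583.0 = 435.68 mGal
Simple Bouguer anomaly = 289.46 − (435.68) = -146.22 mGal
Complete Bouguer anomaly = -146.22 + 0.92 = -145.30 mGal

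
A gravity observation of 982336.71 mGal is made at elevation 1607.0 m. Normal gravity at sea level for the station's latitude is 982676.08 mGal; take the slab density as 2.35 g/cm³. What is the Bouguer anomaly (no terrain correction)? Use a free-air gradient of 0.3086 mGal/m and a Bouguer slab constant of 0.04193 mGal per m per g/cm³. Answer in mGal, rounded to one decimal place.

-1.8

Free-air correction = 0.3086 × 1607.0 = 495.92 mGal
Free-air anomaly = 982336.71 − 982676.08 + (495.92) = 156.55 mGal
Bouguer slab correction = 0.04193 × 2.35 × 1607.0 = 158.35 mGal
Simple Bouguer anomaly = 156.55 − (158.35) = -1.80 mGal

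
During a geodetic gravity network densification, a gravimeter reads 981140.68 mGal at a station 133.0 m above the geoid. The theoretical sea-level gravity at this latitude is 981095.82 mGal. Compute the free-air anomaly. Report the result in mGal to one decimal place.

Free-air correction = 0.3086 × 133.0 = 41.04 mGal
Free-air anomaly = 981140.68 − 981095.82 + (41.04) = 85.90 mGal

85.9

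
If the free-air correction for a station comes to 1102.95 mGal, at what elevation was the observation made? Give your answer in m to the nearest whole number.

3574

h = 1102.95 / 0.3086 = 3574.04 m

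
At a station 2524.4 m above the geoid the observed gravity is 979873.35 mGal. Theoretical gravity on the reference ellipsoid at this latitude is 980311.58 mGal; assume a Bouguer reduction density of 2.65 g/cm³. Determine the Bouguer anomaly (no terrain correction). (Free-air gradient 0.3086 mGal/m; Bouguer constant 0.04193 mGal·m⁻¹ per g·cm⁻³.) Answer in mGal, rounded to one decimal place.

Free-air correction = 0.3086 × 2524.4 = 779.03 mGal
Free-air anomaly = 979873.35 − 980311.58 + (779.03) = 340.80 mGal
Bouguer slab correction = 0.04193 × 2.65 × 2524.4 = 280.50 mGal
Simple Bouguer anomaly = 340.80 − (280.50) = 60.30 mGal

60.3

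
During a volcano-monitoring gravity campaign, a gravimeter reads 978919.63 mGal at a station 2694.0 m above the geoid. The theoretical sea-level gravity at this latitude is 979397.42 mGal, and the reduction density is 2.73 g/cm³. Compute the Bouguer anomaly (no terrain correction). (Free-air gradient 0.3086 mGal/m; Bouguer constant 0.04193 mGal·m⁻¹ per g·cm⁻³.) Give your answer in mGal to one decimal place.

Free-air correction = 0.3086 × 2694.0 = 831.37 mGal
Free-air anomaly = 978919.63 − 979397.42 + (831.37) = 353.58 mGal
Bouguer slab correction = 0.04193 × 2.73 × 2694.0 = 308.38 mGal
Simple Bouguer anomaly = 353.58 − (308.38) = 45.20 mGal

45.2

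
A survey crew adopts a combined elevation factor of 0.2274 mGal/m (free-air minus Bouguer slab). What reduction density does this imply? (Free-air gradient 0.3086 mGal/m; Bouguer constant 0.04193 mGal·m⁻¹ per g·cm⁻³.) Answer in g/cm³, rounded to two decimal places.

1.94

0.2274 = 0.3086 − 0.04193 × ρ
ρ = (0.3086 − 0.2274) / 0.04193 = 1.94 g/cm³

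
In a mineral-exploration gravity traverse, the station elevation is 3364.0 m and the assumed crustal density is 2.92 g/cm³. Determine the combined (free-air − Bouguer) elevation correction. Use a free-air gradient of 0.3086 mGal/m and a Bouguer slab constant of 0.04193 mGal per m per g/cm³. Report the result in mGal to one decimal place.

Combined gradient = 0.3086 − 0.04193 × 2.92 = 0.1861644 mGal/m
Combined elevation correction = 0.1861644 × 3364.0 = 626.3 mGal

626.3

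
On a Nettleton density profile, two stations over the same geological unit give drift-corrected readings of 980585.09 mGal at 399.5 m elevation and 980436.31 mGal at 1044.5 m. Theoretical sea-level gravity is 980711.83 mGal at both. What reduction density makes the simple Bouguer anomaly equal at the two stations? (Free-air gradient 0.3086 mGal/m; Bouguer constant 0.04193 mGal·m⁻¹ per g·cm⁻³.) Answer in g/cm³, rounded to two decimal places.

1.86

Δg_obs = 980436.31 − 980585.09 = -148.78 mGal over Δh = 1044.5 − 399.5 = 645.0 m
Equal Bouguer anomalies ⇒ Δg_obs + (0.3086 − 0.04193ρ)·Δh = 0
0.3086 − 0.04193ρ = −Δg_obs/Δh = 0.23067
ρ = (0.3086 − 0.23067) / 0.04193 = 1.86 g/cm³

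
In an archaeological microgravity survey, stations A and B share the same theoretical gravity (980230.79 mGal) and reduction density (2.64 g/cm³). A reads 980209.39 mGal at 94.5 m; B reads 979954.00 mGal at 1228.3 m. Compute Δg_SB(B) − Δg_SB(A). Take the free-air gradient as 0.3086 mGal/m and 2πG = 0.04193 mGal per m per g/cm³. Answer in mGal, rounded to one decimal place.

Δg_SB(A) = 980209.39 − 980230.79 + 0.3086×94.5 − 0.04193×2.64×94.5 = -2.70 mGal
Δg_SB(B) = 979954.00 − 980230.79 + 0.3086×1228.3 − 0.04193×2.64×1228.3 = -33.70 mGal
Difference = -33.70 − (-2.70) = -31.00 mGal

-31.0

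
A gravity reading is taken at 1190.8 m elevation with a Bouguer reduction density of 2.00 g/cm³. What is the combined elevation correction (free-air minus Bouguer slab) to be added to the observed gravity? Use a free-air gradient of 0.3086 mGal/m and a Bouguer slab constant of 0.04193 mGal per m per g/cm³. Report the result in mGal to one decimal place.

267.6

Combined gradient = 0.3086 − 0.04193 × 2.00 = 0.2247400 mGal/m
Combined elevation correction = 0.2247400 × 1190.8 = 267.6 mGal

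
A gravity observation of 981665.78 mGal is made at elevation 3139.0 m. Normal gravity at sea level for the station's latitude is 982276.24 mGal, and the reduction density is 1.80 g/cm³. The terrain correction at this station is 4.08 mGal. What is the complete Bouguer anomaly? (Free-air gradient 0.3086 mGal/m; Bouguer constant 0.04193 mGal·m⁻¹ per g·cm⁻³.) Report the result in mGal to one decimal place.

125.4

Free-air correction = 0.3086 × 3139.0 = 968.70 mGal
Free-air anomaly = 981665.78 − 982276.24 + (968.70) = 358.24 mGal
Bouguer slab correction = 0.04193 × 1.80 × 3139.0 = 236.91 mGal
Simple Bouguer anomaly = 358.24 − (236.91) = 121.33 mGal
Complete Bouguer anomaly = 121.33 + 4.08 = 125.41 mGal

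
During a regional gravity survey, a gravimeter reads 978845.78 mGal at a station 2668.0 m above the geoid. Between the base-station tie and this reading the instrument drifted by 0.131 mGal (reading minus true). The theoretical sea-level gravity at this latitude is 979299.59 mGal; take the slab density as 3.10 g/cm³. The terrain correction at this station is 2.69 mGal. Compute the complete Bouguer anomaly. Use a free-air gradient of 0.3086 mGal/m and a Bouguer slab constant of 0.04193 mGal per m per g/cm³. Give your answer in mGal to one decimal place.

25.3

Drift-corrected reading = 978845.78 − (0.131) = 978845.649 mGal
Free-air correction = 0.3086 × 2668.0 = 823.34 mGal
Free-air anomaly = 978845.649 − 979299.59 + (823.34) = 369.399 mGal
Bouguer slab correction = 0.04193 × 3.10 × 2668.0 = 346.79 mGal
Simple Bouguer anomaly = 369.399 − (346.79) = 22.609 mGal
Complete Bouguer anomaly = 22.609 + 2.69 = 25.299 mGal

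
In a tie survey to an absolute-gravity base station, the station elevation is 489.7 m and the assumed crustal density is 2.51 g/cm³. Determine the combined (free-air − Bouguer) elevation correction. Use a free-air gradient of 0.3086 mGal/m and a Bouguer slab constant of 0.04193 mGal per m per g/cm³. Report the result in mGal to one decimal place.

Combined gradient = 0.3086 − 0.04193 × 2.51 = 0.2033557 mGal/m
Combined elevation correction = 0.2033557 × 489.7 = 99.6 mGal

99.6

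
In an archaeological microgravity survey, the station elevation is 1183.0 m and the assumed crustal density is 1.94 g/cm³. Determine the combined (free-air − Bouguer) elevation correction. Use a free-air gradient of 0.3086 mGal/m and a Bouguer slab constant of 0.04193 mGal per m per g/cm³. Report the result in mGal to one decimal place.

268.8

Combined gradient = 0.3086 − 0.04193 × 1.94 = 0.2272558 mGal/m
Combined elevation correction = 0.2272558 × 1183.0 = 268.8 mGal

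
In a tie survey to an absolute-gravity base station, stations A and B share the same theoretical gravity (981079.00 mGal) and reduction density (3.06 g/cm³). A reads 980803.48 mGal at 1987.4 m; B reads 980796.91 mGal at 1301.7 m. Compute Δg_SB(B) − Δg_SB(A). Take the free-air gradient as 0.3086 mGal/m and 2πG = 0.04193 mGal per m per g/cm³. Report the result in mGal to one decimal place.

-130.2

Δg_SB(A) = 980803.48 − 981079.00 + 0.3086×1987.4 − 0.04193×3.06×1987.4 = 82.80 mGal
Δg_SB(B) = 980796.91 − 981079.00 + 0.3086×1301.7 − 0.04193×3.06×1301.7 = -47.40 mGal
Difference = -47.40 − (82.80) = -130.20 mGal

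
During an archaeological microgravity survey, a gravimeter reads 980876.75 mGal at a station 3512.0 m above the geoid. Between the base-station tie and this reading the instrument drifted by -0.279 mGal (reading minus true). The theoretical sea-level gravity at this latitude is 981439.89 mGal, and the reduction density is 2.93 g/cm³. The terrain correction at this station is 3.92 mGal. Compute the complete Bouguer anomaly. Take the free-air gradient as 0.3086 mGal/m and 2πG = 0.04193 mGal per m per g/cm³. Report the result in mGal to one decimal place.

93.4

Drift-corrected reading = 980876.75 − (-0.279) = 980877.029 mGal
Free-air correction = 0.3086 × 3512.0 = 1083.80 mGal
Free-air anomaly = 980877.029 − 981439.89 + (1083.80) = 520.939 mGal
Bouguer slab correction = 0.04193 × 2.93 × 3512.0 = 431.47 mGal
Simple Bouguer anomaly = 520.939 − (431.47) = 89.469 mGal
Complete Bouguer anomaly = 89.469 + 3.92 = 93.389 mGal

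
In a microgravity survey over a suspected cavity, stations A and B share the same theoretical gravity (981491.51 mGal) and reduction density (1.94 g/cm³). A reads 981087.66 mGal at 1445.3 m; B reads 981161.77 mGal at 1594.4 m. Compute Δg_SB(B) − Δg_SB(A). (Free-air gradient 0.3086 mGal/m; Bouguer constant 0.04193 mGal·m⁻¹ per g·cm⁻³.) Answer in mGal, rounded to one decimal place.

108.0

Δg_SB(A) = 981087.66 − 981491.51 + 0.3086×1445.3 − 0.04193×1.94×1445.3 = -75.40 mGal
Δg_SB(B) = 981161.77 − 981491.51 + 0.3086×1594.4 − 0.04193×1.94×1594.4 = 32.60 mGal
Difference = 32.60 − (-75.40) = 108.00 mGal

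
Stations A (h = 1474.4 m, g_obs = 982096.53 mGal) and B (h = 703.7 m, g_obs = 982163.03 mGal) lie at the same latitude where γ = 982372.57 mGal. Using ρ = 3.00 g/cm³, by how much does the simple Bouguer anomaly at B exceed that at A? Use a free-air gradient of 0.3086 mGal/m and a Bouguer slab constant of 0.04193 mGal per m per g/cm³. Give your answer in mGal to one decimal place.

Δg_SB(A) = 982096.53 − 982372.57 + 0.3086×1474.4 − 0.04193×3.00×1474.4 = -6.50 mGal
Δg_SB(B) = 982163.03 − 982372.57 + 0.3086×703.7 − 0.04193×3.00×703.7 = -80.90 mGal
Difference = -80.90 − (-6.50) = -74.40 mGal

-74.4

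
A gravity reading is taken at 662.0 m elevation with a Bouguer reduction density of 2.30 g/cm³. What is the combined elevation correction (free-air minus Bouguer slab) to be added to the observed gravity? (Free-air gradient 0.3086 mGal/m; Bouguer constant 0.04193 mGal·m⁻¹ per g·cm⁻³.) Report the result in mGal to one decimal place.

140.5

Combined gradient = 0.3086 − 0.04193 × 2.30 = 0.2121610 mGal/m
Combined elevation correction = 0.2121610 × 662.0 = 140.5 mGal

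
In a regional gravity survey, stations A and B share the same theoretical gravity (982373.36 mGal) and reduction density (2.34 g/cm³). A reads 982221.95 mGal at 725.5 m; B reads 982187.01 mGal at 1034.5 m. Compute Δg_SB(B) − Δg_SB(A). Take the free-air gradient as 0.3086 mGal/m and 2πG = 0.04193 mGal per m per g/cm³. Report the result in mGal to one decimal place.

30.1

Δg_SB(A) = 982221.95 − 982373.36 + 0.3086×725.5 − 0.04193×2.34×725.5 = 1.30 mGal
Δg_SB(B) = 982187.01 − 982373.36 + 0.3086×1034.5 − 0.04193×2.34×1034.5 = 31.40 mGal
Difference = 31.40 − (1.30) = 30.10 mGal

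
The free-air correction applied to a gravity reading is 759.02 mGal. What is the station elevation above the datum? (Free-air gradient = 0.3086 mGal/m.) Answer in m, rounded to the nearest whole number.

h = 759.02 / 0.3086 = 2459.56 m

2460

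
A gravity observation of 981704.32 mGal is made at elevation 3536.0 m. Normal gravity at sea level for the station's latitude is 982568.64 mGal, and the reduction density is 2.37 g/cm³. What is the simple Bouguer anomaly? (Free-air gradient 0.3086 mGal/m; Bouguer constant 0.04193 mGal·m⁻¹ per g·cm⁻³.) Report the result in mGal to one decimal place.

Free-air correction = 0.3086 × 3536.0 = 1091.21 mGal
Free-air anomaly = 981704.32 − 982568.64 + (1091.21) = 226.89 mGal
Bouguer slab correction = 0.04193 × 2.37 × 3536.0 = 351.39 mGal
Simple Bouguer anomaly = 226.89 − (351.39) = -124.50 mGal

-124.5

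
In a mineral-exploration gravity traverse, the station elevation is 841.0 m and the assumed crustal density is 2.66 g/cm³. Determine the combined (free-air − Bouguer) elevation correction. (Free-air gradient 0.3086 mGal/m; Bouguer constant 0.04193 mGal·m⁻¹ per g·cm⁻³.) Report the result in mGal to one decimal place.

Combined gradient = 0.3086 − 0.04193 × 2.66 = 0.1970662 mGal/m
Combined elevation correction = 0.1970662 × 841.0 = 165.7 mGal

165.7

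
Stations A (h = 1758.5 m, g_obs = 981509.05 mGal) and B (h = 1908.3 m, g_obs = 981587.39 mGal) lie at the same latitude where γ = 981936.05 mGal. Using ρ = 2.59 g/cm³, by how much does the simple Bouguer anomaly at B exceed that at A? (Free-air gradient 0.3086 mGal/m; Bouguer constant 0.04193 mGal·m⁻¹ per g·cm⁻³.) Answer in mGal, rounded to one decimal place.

Δg_SB(A) = 981509.05 − 981936.05 + 0.3086×1758.5 − 0.04193×2.59×1758.5 = -75.30 mGal
Δg_SB(B) = 981587.39 − 981936.05 + 0.3086×1908.3 − 0.04193×2.59×1908.3 = 33.00 mGal
Difference = 33.00 − (-75.30) = 108.30 mGal

108.3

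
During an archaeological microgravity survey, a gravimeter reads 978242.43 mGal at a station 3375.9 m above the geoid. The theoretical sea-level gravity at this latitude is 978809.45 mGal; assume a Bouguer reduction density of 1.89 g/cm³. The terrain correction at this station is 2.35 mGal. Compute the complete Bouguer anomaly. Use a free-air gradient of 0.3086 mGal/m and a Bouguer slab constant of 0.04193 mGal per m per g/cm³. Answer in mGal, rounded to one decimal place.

209.6

Free-air correction = 0.3086 × 3375.9 = 1041.80 mGal
Free-air anomaly = 978242.43 − 978809.45 + (1041.80) = 474.78 mGal
Bouguer slab correction = 0.04193 × 1.89 × 3375.9 = 267.53 mGal
Simple Bouguer anomaly = 474.78 − (267.53) = 207.25 mGal
Complete Bouguer anomaly = 207.25 + 2.35 = 209.60 mGal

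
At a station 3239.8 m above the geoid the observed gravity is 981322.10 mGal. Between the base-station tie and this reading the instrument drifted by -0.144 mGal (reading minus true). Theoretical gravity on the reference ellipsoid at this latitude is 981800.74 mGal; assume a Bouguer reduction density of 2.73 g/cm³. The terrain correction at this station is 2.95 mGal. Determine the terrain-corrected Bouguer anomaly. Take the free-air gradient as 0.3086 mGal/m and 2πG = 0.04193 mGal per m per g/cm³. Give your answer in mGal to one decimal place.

Drift-corrected reading = 981322.10 − (-0.144) = 981322.244 mGal
Free-air correction = 0.3086 × 3239.8 = 999.80 mGal
Free-air anomaly = 981322.244 − 981800.74 + (999.80) = 521.304 mGal
Bouguer slab correction = 0.04193 × 2.73 × 3239.8 = 370.86 mGal
Simple Bouguer anomaly = 521.304 − (370.86) = 150.444 mGal
Complete Bouguer anomaly = 150.444 + 2.95 = 153.394 mGal

153.4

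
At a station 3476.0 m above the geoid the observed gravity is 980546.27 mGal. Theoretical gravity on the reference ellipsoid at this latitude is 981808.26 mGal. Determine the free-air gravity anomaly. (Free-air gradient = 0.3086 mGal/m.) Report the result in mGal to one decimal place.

-189.3

Free-air correction = 0.3086 × 3476.0 = 1072.69 mGal
Free-air anomaly = 980546.27 − 981808.26 + (1072.69) = -189.30 mGal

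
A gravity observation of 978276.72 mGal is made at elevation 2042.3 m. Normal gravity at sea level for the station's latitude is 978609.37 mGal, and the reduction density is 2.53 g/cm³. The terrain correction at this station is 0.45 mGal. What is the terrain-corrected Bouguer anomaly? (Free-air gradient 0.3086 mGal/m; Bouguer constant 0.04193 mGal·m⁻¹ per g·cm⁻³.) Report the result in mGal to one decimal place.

81.4

Free-air correction = 0.3086 × 2042.3 = 630.25 mGal
Free-air anomaly = 978276.72 − 978609.37 + (630.25) = 297.60 mGal
Bouguer slab correction = 0.04193 × 2.53 × 2042.3 = 216.65 mGal
Simple Bouguer anomaly = 297.60 − (216.65) = 80.95 mGal
Complete Bouguer anomaly = 80.95 + 0.45 = 81.40 mGal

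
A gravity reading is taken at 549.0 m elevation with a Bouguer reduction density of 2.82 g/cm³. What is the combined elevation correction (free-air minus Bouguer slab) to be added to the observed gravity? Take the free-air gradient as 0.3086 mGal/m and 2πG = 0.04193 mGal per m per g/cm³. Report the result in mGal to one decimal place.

104.5

Combined gradient = 0.3086 − 0.04193 × 2.82 = 0.1903574 mGal/m
Combined elevation correction = 0.1903574 × 549.0 = 104.5 mGal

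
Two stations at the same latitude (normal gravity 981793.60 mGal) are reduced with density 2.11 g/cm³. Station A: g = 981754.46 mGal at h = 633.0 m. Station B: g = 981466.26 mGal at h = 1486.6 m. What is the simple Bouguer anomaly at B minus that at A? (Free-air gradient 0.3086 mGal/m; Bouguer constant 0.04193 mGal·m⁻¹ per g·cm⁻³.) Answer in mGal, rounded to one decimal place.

-100.3

Δg_SB(A) = 981754.46 − 981793.60 + 0.3086×633.0 − 0.04193×2.11×633.0 = 100.20 mGal
Δg_SB(B) = 981466.26 − 981793.60 + 0.3086×1486.6 − 0.04193×2.11×1486.6 = -0.10 mGal
Difference = -0.10 − (100.20) = -100.30 mGal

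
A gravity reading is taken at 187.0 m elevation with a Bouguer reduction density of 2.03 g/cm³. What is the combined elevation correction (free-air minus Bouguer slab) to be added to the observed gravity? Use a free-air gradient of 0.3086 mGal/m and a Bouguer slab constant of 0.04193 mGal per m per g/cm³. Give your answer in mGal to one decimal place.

Combined gradient = 0.3086 − 0.04193 × 2.03 = 0.2234821 mGal/m
Combined elevation correction = 0.2234821 × 187.0 = 41.8 mGal

41.8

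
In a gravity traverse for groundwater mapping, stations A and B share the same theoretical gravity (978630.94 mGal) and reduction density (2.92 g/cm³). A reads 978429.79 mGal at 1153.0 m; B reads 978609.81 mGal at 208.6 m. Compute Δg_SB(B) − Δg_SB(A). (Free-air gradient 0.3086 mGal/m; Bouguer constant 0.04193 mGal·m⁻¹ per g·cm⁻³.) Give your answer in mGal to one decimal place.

Δg_SB(A) = 978429.79 − 978630.94 + 0.3086×1153.0 − 0.04193×2.92×1153.0 = 13.50 mGal
Δg_SB(B) = 978609.81 − 978630.94 + 0.3086×208.6 − 0.04193×2.92×208.6 = 17.70 mGal
Difference = 17.70 − (13.50) = 4.20 mGal

4.2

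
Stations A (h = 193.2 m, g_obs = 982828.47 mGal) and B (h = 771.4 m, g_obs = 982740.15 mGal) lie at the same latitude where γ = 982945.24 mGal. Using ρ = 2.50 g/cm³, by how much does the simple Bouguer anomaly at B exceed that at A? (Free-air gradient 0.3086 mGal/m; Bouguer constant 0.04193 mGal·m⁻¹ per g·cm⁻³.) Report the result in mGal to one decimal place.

29.5

Δg_SB(A) = 982828.47 − 982945.24 + 0.3086×193.2 − 0.04193×2.50×193.2 = -77.40 mGal
Δg_SB(B) = 982740.15 − 982945.24 + 0.3086×771.4 − 0.04193×2.50×771.4 = -47.90 mGal
Difference = -47.90 − (-77.40) = 29.50 mGal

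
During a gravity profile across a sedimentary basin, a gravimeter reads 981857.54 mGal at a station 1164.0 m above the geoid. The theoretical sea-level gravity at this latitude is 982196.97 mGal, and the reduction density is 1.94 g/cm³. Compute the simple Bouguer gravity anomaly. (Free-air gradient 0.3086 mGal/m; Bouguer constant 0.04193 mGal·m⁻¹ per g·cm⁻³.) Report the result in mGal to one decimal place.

Free-air correction = 0.3086 × 1164.0 = 359.21 mGal
Free-air anomaly = 981857.54 − 982196.97 + (359.21) = 19.78 mGal
Bouguer slab correction = 0.04193 × 1.94 × 1164.0 = 94.68 mGal
Simple Bouguer anomaly = 19.78 − (94.68) = -74.90 mGal

-74.9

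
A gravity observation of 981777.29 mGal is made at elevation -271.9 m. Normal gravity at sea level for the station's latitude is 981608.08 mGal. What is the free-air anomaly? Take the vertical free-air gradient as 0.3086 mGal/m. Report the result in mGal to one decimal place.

Free-air correction = 0.3086 × -271.9 = -83.91 mGal
Free-air anomaly = 981777.29 − 981608.08 + (-83.91) = 85.30 mGal

85.3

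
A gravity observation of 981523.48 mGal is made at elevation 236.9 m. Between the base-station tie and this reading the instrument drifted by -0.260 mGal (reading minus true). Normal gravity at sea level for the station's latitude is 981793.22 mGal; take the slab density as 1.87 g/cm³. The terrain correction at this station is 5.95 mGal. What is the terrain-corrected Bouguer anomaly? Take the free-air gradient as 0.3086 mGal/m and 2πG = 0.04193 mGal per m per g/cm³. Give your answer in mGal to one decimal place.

Drift-corrected reading = 981523.48 − (-0.260) = 981523.740 mGal
Free-air correction = 0.3086 × 236.9 = 73.11 mGal
Free-air anomaly = 981523.740 − 981793.22 + (73.11) = -196.370 mGal
Bouguer slab correction = 0.04193 × 1.87 × 236.9 = 18.58 mGal
Simple Bouguer anomaly = -196.370 − (18.58) = -214.950 mGal
Complete Bouguer anomaly = -214.950 + 5.95 = -209.000 mGal

-209.0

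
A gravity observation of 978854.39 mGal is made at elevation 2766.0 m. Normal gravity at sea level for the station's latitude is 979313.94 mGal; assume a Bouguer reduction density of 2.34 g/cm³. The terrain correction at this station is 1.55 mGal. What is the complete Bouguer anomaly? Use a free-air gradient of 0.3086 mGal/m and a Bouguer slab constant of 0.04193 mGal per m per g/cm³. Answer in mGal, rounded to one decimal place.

Free-air correction = 0.3086 × 2766.0 = 853.59 mGal
Free-air anomaly = 978854.39 − 979313.94 + (853.59) = 394.04 mGal
Bouguer slab correction = 0.04193 × 2.34 × 2766.0 = 271.39 mGal
Simple Bouguer anomaly = 394.04 − (271.39) = 122.65 mGal
Complete Bouguer anomaly = 122.65 + 1.55 = 124.20 mGal

124.2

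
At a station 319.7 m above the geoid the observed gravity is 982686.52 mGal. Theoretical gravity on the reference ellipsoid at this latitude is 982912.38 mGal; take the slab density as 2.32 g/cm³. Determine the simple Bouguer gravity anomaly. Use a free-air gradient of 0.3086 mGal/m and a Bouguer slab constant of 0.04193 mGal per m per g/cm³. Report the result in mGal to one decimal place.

Free-air correction = 0.3086 × 319.7 = 98.66 mGal
Free-air anomaly = 982686.52 − 982912.38 + (98.66) = -127.20 mGal
Bouguer slab correction = 0.04193 × 2.32 × 319.7 = 31.10 mGal
Simple Bouguer anomaly = -127.20 − (31.10) = -158.30 mGal

-158.3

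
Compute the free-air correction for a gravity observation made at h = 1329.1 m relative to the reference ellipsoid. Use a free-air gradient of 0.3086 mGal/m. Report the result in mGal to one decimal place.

Free-air correction = 0.3086 × 1329.1 = 410.2 mGal

410.2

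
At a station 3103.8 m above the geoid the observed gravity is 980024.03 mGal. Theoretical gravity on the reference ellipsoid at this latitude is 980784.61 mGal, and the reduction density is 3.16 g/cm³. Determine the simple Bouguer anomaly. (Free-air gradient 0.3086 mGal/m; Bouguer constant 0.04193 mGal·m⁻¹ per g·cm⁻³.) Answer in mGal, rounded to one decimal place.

-214.0

Free-air correction = 0.3086 × 3103.8 = 957.83 mGal
Free-air anomaly = 980024.03 − 980784.61 + (957.83) = 197.25 mGal
Bouguer slab correction = 0.04193 × 3.16 × 3103.8 = 411.25 mGal
Simple Bouguer anomaly = 197.25 − (411.25) = -214.00 mGal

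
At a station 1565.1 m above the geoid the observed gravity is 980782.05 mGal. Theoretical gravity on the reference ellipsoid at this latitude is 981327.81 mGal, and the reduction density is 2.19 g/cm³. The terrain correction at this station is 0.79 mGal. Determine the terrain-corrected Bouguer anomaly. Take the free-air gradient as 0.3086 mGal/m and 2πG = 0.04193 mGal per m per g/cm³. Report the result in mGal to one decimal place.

-205.7

Free-air correction = 0.3086 × 1565.1 = 482.99 mGal
Free-air anomaly = 980782.05 − 981327.81 + (482.99) = -62.77 mGal
Bouguer slab correction = 0.04193 × 2.19 × 1565.1 = 143.72 mGal
Simple Bouguer anomaly = -62.77 − (143.72) = -206.49 mGal
Complete Bouguer anomaly = -206.49 + 0.79 = -205.70 mGal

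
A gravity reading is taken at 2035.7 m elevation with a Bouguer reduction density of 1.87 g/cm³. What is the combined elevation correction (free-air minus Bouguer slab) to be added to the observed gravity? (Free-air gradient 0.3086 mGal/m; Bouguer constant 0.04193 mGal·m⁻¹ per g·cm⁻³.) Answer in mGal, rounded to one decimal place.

Combined gradient = 0.3086 − 0.04193 × 1.87 = 0.2301909 mGal/m
Combined elevation correction = 0.2301909 × 2035.7 = 468.6 mGal

468.6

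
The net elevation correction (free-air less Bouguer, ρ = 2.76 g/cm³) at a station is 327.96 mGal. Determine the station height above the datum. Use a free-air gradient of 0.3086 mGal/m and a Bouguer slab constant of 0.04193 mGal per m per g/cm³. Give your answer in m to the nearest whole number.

Combined gradient = 0.3086 − 0.04193 × 2.76 = 0.1928732 mGal/m
h = 327.96 / 0.1928732 = 1700.39 m

1700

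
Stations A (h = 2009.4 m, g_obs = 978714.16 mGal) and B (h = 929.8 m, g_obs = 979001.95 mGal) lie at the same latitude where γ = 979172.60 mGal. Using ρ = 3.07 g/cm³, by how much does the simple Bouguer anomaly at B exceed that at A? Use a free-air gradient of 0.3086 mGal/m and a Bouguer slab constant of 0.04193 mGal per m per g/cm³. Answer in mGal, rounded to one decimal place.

Δg_SB(A) = 978714.16 − 979172.60 + 0.3086×2009.4 − 0.04193×3.07×2009.4 = -97.00 mGal
Δg_SB(B) = 979001.95 − 979172.60 + 0.3086×929.8 − 0.04193×3.07×929.8 = -3.40 mGal
Difference = -3.40 − (-97.00) = 93.60 mGal

93.6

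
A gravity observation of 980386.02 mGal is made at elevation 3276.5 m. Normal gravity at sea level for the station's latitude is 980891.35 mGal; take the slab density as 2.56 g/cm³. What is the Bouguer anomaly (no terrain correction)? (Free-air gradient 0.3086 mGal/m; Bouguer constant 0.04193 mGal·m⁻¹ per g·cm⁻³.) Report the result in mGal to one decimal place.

154.1

Free-air correction = 0.3086 × 3276.5 = 1011.13 mGal
Free-air anomaly = 980386.02 − 980891.35 + (1011.13) = 505.80 mGal
Bouguer slab correction = 0.04193 × 2.56 × 3276.5 = 351.70 mGal
Simple Bouguer anomaly = 505.80 − (351.70) = 154.10 mGal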